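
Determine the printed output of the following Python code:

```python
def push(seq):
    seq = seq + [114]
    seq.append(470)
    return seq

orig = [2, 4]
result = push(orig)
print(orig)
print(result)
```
[2, 4]
[2, 4, 114, 470]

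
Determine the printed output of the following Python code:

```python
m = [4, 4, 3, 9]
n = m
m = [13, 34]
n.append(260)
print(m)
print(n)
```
[13, 34]
[4, 4, 3, 9, 260]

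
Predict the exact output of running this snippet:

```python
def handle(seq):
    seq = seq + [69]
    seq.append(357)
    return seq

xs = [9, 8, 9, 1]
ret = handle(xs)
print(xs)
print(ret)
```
[9, 8, 9, 1]
[9, 8, 9, 1, 69, 357]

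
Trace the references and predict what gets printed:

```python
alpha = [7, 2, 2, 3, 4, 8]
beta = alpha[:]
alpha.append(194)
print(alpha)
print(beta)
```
[7, 2, 2, 3, 4, 8, 194]
[7, 2, 2, 3, 4, 8]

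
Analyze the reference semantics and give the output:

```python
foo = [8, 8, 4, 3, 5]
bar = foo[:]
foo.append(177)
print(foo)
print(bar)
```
[8, 8, 4, 3, 5, 177]
[8, 8, 4, 3, 5]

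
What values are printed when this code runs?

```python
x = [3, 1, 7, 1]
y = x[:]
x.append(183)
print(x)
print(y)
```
[3, 1, 7, 1, 183]
[3, 1, 7, 1]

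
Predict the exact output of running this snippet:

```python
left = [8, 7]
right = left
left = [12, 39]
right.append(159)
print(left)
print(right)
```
[12, 39]
[8, 7, 159]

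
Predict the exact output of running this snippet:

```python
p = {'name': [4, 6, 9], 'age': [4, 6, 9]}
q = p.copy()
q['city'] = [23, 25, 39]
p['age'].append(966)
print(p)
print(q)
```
{'name': [4, 6, 9], 'age': [4, 6, 9, 966]}
{'name': [4, 6, 9], 'age': [4, 6, 9, 966], 'city': [23, 25, 39]}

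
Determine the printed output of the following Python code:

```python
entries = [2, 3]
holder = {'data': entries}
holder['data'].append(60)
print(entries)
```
[2, 3, 60]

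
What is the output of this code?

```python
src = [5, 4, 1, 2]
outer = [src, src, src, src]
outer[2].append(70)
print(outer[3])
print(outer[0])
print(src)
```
[5, 4, 1, 2, 70]
[5, 4, 1, 2, 70]
[5, 4, 1, 2, 70]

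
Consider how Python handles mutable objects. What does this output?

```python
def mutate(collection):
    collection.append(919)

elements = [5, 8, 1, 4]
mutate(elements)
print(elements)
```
[5, 8, 1, 4, 919]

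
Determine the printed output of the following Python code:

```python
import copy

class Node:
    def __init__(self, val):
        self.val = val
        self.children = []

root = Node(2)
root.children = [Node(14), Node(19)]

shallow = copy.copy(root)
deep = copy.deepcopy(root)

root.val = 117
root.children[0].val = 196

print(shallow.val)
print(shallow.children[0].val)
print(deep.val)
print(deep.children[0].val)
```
2
196
2
14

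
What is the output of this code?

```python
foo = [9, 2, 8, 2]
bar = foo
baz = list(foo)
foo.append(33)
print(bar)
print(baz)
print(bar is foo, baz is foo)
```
[9, 2, 8, 2, 33]
[9, 2, 8, 2]
True False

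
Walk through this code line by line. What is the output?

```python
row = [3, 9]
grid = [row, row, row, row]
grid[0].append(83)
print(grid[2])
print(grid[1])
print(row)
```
[3, 9, 83]
[3, 9, 83]
[3, 9, 83]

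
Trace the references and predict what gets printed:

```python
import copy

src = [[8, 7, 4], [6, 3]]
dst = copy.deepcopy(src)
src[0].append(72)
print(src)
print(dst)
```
[[8, 7, 4, 72], [6, 3]]
[[8, 7, 4], [6, 3]]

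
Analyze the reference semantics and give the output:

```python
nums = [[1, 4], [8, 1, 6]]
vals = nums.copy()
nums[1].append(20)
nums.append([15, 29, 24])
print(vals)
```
[[1, 4], [8, 1, 6, 20]]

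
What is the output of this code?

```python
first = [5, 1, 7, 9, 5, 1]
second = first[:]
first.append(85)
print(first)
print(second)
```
[5, 1, 7, 9, 5, 1, 85]
[5, 1, 7, 9, 5, 1]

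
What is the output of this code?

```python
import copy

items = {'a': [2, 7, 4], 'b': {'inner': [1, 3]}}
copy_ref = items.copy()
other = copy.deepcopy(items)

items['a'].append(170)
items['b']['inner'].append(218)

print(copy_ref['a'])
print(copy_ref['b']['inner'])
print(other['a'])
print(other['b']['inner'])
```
[2, 7, 4, 170]
[1, 3, 218]
[2, 7, 4]
[1, 3]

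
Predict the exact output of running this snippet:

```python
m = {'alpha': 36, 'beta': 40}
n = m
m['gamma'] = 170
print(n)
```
{'alpha': 36, 'beta': 40, 'gamma': 170}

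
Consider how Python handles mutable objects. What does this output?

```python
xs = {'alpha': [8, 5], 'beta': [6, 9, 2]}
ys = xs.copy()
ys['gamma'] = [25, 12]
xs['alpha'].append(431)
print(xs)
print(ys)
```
{'alpha': [8, 5, 431], 'beta': [6, 9, 2]}
{'alpha': [8, 5, 431], 'beta': [6, 9, 2], 'gamma': [25, 12]}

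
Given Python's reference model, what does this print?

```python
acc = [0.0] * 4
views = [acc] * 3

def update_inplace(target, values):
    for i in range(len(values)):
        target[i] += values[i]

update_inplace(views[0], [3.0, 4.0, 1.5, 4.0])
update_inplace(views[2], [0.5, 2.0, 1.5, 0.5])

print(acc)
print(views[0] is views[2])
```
[3.5, 6.0, 3.0, 4.5]
True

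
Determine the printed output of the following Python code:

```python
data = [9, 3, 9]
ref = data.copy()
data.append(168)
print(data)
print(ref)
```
[9, 3, 9, 168]
[9, 3, 9]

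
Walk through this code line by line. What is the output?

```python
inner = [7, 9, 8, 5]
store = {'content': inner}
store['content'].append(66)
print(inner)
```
[7, 9, 8, 5, 66]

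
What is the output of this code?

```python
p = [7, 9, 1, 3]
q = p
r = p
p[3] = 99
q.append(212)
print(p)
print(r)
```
[7, 9, 1, 99, 212]
[7, 9, 1, 99, 212]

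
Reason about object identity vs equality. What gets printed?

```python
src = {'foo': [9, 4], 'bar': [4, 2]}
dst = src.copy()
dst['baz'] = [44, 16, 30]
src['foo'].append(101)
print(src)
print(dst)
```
{'foo': [9, 4, 101], 'bar': [4, 2]}
{'foo': [9, 4, 101], 'bar': [4, 2], 'baz': [44, 16, 30]}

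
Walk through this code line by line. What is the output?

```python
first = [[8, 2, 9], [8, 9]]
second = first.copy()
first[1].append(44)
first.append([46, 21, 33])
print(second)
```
[[8, 2, 9], [8, 9, 44]]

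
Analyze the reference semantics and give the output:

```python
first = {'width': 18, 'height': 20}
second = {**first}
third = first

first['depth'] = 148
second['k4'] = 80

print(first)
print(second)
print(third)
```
{'width': 18, 'height': 20, 'depth': 148}
{'width': 18, 'height': 20, 'k4': 80}
{'width': 18, 'height': 20, 'depth': 148}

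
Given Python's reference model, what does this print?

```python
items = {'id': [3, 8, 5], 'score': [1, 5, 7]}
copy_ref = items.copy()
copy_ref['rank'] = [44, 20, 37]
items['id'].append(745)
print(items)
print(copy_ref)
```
{'id': [3, 8, 5, 745], 'score': [1, 5, 7]}
{'id': [3, 8, 5, 745], 'score': [1, 5, 7], 'rank': [44, 20, 37]}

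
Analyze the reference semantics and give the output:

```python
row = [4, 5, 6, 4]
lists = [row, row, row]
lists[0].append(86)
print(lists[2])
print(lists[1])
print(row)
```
[4, 5, 6, 4, 86]
[4, 5, 6, 4, 86]
[4, 5, 6, 4, 86]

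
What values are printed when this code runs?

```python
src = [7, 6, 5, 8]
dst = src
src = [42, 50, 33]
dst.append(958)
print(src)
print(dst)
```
[42, 50, 33]
[7, 6, 5, 8, 958]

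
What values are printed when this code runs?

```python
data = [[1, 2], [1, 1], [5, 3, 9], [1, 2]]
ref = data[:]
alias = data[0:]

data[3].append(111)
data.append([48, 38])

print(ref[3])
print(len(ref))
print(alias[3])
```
[1, 2, 111]
4
[1, 2, 111]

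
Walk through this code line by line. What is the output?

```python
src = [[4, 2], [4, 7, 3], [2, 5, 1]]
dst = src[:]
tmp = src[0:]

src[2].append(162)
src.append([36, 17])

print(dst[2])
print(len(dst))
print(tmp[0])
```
[2, 5, 1, 162]
3
[4, 2]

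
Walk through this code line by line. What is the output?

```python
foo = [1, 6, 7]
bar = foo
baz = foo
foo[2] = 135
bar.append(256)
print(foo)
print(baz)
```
[1, 6, 135, 256]
[1, 6, 135, 256]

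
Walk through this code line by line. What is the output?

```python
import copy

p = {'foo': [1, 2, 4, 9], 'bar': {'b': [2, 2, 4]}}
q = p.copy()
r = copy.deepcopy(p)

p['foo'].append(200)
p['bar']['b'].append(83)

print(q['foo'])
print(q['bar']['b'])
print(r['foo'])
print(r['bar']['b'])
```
[1, 2, 4, 9, 200]
[2, 2, 4, 83]
[1, 2, 4, 9]
[2, 2, 4]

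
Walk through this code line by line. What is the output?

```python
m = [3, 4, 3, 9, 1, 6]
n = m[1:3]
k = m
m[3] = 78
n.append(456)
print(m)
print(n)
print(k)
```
[3, 4, 3, 78, 1, 6]
[4, 3, 456]
[3, 4, 3, 78, 1, 6]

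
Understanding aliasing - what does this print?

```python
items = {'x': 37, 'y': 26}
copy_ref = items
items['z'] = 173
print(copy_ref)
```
{'x': 37, 'y': 26, 'z': 173}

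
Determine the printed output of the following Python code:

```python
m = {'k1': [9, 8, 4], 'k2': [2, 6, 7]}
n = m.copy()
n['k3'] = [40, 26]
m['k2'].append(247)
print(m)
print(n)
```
{'k1': [9, 8, 4], 'k2': [2, 6, 7, 247]}
{'k1': [9, 8, 4], 'k2': [2, 6, 7, 247], 'k3': [40, 26]}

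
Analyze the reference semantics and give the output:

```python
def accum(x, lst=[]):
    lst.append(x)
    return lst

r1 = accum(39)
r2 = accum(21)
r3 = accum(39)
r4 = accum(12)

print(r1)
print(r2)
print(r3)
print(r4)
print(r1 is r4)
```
[39, 21, 39, 12]
[39, 21, 39, 12]
[39, 21, 39, 12]
[39, 21, 39, 12]
True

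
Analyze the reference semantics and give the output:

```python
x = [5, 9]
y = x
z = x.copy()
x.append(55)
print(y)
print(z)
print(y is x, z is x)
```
[5, 9, 55]
[5, 9]
True False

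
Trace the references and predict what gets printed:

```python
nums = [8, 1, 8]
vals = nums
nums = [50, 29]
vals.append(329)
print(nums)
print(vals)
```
[50, 29]
[8, 1, 8, 329]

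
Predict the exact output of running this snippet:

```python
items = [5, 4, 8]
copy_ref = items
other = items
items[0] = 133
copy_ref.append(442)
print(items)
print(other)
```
[133, 4, 8, 442]
[133, 4, 8, 442]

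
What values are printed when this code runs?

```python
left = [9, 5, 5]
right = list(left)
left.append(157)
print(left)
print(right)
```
[9, 5, 5, 157]
[9, 5, 5]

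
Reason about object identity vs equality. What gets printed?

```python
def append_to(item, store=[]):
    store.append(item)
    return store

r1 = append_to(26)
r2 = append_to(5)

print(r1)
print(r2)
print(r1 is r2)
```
[26, 5]
[26, 5]
True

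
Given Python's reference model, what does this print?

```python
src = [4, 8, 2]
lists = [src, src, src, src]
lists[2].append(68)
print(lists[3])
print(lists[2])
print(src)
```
[4, 8, 2, 68]
[4, 8, 2, 68]
[4, 8, 2, 68]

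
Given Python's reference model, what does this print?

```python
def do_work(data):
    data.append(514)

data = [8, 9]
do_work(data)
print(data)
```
[8, 9, 514]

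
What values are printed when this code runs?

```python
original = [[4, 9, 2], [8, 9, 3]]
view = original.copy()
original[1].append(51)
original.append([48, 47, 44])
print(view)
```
[[4, 9, 2], [8, 9, 3, 51]]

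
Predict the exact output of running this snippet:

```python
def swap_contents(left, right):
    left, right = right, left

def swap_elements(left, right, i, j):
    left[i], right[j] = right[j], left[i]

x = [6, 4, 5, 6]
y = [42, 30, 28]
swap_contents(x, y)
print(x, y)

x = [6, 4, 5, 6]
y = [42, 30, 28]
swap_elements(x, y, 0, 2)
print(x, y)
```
[6, 4, 5, 6] [42, 30, 28]
[28, 4, 5, 6] [42, 30, 6]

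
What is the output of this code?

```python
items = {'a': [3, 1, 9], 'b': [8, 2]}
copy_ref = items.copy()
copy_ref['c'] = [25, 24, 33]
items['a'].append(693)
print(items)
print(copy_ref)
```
{'a': [3, 1, 9, 693], 'b': [8, 2]}
{'a': [3, 1, 9, 693], 'b': [8, 2], 'c': [25, 24, 33]}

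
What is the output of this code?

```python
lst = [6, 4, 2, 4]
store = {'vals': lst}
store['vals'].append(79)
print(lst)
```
[6, 4, 2, 4, 79]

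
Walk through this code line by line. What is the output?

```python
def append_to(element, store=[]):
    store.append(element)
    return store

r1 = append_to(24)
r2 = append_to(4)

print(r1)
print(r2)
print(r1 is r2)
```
[24, 4]
[24, 4]
True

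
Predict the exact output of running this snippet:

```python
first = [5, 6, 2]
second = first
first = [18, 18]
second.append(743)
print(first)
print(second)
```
[18, 18]
[5, 6, 2, 743]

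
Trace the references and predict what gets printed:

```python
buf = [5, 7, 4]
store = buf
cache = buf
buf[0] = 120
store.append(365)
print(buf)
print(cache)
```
[120, 7, 4, 365]
[120, 7, 4, 365]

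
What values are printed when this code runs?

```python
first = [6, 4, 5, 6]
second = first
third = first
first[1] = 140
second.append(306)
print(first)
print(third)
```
[6, 140, 5, 6, 306]
[6, 140, 5, 6, 306]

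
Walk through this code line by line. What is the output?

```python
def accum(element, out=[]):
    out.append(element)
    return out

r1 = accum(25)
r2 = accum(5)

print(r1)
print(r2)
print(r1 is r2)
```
[25, 5]
[25, 5]
True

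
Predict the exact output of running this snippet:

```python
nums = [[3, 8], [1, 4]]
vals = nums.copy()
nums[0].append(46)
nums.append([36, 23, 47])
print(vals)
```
[[3, 8, 46], [1, 4]]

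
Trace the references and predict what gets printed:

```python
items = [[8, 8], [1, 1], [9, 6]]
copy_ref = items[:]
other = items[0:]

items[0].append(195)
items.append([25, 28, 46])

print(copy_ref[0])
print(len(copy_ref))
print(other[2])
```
[8, 8, 195]
3
[9, 6]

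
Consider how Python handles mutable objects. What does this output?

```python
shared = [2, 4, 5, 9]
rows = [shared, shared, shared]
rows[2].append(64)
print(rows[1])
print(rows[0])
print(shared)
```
[2, 4, 5, 9, 64]
[2, 4, 5, 9, 64]
[2, 4, 5, 9, 64]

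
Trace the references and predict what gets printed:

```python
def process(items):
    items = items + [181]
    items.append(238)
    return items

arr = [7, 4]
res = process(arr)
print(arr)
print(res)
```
[7, 4]
[7, 4, 181, 238]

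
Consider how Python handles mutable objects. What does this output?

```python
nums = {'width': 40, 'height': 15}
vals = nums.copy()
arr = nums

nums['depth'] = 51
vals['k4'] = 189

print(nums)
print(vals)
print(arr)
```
{'width': 40, 'height': 15, 'depth': 51}
{'width': 40, 'height': 15, 'k4': 189}
{'width': 40, 'height': 15, 'depth': 51}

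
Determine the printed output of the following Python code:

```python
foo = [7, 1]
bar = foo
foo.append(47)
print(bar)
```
[7, 1, 47]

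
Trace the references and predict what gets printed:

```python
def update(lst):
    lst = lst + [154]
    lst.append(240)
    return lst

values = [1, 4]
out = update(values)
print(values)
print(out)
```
[1, 4]
[1, 4, 154, 240]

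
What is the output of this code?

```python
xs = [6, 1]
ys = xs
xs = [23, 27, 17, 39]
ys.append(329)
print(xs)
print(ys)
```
[23, 27, 17, 39]
[6, 1, 329]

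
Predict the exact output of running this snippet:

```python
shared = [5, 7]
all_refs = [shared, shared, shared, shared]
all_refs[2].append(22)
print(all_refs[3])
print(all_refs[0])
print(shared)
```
[5, 7, 22]
[5, 7, 22]
[5, 7, 22]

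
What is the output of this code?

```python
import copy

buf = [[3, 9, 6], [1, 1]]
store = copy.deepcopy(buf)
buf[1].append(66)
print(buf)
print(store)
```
[[3, 9, 6], [1, 1, 66]]
[[3, 9, 6], [1, 1]]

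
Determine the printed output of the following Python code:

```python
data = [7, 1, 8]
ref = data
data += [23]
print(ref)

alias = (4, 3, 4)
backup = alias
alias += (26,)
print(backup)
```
[7, 1, 8, 23]
(4, 3, 4)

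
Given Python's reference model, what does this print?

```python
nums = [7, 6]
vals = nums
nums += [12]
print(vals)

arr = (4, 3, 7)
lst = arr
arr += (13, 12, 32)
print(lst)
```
[7, 6, 12]
(4, 3, 7)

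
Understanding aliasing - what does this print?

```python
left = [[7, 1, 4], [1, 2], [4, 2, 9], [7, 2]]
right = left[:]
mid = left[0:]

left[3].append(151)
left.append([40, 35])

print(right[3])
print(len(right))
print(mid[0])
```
[7, 2, 151]
4
[7, 1, 4]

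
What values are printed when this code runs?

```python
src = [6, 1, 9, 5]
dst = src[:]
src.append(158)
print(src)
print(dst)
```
[6, 1, 9, 5, 158]
[6, 1, 9, 5]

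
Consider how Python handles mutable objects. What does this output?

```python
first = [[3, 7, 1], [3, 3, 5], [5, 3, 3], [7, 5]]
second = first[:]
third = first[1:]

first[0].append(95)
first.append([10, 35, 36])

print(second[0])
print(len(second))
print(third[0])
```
[3, 7, 1, 95]
4
[3, 3, 5]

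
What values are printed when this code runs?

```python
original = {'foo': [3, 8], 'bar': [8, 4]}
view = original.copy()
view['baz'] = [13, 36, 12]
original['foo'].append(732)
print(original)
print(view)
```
{'foo': [3, 8, 732], 'bar': [8, 4]}
{'foo': [3, 8, 732], 'bar': [8, 4], 'baz': [13, 36, 12]}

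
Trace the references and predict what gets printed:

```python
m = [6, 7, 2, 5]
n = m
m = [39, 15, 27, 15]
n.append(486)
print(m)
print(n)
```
[39, 15, 27, 15]
[6, 7, 2, 5, 486]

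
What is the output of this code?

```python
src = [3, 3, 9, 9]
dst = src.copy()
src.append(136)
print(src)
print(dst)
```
[3, 3, 9, 9, 136]
[3, 3, 9, 9]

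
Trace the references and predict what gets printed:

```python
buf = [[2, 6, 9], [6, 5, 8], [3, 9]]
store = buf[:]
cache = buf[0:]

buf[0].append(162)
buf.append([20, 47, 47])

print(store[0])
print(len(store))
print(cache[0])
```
[2, 6, 9, 162]
3
[2, 6, 9, 162]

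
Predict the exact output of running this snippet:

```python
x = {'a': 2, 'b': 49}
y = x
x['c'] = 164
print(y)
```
{'a': 2, 'b': 49, 'c': 164}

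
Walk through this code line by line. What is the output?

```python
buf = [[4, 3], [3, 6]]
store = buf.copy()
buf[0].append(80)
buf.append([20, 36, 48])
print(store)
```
[[4, 3, 80], [3, 6]]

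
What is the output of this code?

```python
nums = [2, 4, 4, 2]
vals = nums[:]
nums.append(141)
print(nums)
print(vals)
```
[2, 4, 4, 2, 141]
[2, 4, 4, 2]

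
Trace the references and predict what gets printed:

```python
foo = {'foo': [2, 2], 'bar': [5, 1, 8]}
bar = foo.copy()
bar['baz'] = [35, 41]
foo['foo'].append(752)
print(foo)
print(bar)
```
{'foo': [2, 2, 752], 'bar': [5, 1, 8]}
{'foo': [2, 2, 752], 'bar': [5, 1, 8], 'baz': [35, 41]}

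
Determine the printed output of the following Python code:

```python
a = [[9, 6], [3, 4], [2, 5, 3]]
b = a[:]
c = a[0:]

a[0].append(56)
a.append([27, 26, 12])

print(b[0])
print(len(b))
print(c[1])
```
[9, 6, 56]
3
[3, 4]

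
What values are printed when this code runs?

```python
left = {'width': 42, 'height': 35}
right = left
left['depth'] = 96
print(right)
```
{'width': 42, 'height': 35, 'depth': 96}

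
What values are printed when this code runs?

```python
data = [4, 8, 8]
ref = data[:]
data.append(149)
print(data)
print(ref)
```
[4, 8, 8, 149]
[4, 8, 8]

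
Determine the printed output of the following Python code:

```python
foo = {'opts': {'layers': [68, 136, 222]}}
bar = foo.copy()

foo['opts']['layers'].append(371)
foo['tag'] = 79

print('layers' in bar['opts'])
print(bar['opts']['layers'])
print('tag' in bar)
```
True
[68, 136, 222, 371]
False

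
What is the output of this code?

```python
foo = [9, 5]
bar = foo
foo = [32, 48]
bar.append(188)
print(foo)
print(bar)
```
[32, 48]
[9, 5, 188]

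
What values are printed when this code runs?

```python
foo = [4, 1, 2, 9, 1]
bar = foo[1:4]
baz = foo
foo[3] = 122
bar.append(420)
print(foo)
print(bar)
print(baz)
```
[4, 1, 2, 122, 1]
[1, 2, 9, 420]
[4, 1, 2, 122, 1]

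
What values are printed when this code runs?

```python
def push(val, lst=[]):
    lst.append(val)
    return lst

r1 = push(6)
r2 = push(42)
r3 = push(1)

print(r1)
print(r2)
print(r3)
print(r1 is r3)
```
[6, 42, 1]
[6, 42, 1]
[6, 42, 1]
True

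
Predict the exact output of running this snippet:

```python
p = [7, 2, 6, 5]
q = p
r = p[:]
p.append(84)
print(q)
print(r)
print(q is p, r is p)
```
[7, 2, 6, 5, 84]
[7, 2, 6, 5]
True False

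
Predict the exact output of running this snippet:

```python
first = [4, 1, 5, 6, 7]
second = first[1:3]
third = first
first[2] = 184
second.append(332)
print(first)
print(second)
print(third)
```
[4, 1, 184, 6, 7]
[1, 5, 332]
[4, 1, 184, 6, 7]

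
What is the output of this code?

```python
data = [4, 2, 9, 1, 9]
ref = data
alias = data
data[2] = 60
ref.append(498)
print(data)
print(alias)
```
[4, 2, 60, 1, 9, 498]
[4, 2, 60, 1, 9, 498]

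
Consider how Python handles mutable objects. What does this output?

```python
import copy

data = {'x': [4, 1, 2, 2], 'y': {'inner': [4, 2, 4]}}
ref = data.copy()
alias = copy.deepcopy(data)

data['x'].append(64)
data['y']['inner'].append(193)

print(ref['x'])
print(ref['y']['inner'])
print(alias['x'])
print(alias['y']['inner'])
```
[4, 1, 2, 2, 64]
[4, 2, 4, 193]
[4, 1, 2, 2]
[4, 2, 4]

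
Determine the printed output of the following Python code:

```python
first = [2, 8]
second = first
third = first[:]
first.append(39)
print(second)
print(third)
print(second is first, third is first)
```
[2, 8, 39]
[2, 8]
True False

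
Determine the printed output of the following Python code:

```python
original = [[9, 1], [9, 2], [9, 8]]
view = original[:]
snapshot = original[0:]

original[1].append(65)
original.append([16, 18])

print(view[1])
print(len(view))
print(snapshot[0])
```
[9, 2, 65]
3
[9, 1]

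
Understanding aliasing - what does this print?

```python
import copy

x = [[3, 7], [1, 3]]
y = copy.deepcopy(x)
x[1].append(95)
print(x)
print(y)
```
[[3, 7], [1, 3, 95]]
[[3, 7], [1, 3]]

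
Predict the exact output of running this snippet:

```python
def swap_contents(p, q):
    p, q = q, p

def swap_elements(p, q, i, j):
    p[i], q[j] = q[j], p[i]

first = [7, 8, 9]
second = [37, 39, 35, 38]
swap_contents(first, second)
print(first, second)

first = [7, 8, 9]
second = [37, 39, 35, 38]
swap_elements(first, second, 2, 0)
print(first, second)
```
[7, 8, 9] [37, 39, 35, 38]
[7, 8, 37] [9, 39, 35, 38]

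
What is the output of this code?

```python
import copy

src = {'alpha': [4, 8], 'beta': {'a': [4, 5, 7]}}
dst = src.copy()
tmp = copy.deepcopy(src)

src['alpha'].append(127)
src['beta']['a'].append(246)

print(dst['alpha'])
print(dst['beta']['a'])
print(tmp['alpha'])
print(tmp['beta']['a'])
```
[4, 8, 127]
[4, 5, 7, 246]
[4, 8]
[4, 5, 7]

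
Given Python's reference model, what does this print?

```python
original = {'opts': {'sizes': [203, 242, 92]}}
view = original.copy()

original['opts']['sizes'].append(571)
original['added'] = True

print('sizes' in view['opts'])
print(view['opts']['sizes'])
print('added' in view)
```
True
[203, 242, 92, 571]
False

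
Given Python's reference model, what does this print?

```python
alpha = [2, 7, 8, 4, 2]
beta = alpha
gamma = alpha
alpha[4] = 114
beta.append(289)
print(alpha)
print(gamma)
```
[2, 7, 8, 4, 114, 289]
[2, 7, 8, 4, 114, 289]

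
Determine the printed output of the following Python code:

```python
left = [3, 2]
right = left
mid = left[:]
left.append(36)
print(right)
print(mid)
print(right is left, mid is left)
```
[3, 2, 36]
[3, 2]
True False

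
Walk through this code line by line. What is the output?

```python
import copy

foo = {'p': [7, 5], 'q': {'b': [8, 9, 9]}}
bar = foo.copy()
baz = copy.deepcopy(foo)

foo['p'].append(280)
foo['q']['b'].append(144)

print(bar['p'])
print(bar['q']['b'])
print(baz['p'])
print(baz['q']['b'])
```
[7, 5, 280]
[8, 9, 9, 144]
[7, 5]
[8, 9, 9]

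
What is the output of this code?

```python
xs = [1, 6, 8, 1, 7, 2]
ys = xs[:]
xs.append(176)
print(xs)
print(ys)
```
[1, 6, 8, 1, 7, 2, 176]
[1, 6, 8, 1, 7, 2]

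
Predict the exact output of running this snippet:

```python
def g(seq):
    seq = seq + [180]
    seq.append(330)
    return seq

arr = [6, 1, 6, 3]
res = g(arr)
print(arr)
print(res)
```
[6, 1, 6, 3]
[6, 1, 6, 3, 180, 330]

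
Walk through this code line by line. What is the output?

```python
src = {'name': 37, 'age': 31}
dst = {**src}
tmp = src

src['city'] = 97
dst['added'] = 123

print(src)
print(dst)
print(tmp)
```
{'name': 37, 'age': 31, 'city': 97}
{'name': 37, 'age': 31, 'added': 123}
{'name': 37, 'age': 31, 'city': 97}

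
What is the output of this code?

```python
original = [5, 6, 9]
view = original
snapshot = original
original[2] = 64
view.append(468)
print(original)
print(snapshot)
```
[5, 6, 64, 468]
[5, 6, 64, 468]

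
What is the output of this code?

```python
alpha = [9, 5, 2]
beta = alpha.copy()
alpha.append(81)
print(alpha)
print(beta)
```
[9, 5, 2, 81]
[9, 5, 2]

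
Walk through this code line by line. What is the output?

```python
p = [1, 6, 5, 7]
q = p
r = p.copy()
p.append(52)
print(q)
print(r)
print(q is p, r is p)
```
[1, 6, 5, 7, 52]
[1, 6, 5, 7]
True False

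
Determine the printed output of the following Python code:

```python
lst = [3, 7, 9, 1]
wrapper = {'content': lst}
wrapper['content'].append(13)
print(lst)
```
[3, 7, 9, 1, 13]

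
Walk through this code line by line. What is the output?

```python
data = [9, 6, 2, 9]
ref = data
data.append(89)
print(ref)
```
[9, 6, 2, 9, 89]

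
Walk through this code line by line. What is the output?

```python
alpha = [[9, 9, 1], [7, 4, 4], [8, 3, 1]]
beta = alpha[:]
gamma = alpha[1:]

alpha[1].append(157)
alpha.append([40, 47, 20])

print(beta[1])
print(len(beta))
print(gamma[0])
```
[7, 4, 4, 157]
3
[7, 4, 4, 157]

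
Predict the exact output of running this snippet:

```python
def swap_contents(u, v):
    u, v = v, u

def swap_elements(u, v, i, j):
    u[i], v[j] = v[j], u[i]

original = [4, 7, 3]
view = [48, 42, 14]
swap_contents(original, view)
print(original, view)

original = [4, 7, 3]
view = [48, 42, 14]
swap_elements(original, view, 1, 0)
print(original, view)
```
[4, 7, 3] [48, 42, 14]
[4, 48, 3] [7, 42, 14]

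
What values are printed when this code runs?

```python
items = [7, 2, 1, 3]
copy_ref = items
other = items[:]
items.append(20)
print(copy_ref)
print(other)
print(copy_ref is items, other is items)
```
[7, 2, 1, 3, 20]
[7, 2, 1, 3]
True False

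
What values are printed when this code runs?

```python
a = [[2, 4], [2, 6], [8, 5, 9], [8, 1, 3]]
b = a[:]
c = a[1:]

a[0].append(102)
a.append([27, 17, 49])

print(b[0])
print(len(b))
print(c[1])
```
[2, 4, 102]
4
[8, 5, 9]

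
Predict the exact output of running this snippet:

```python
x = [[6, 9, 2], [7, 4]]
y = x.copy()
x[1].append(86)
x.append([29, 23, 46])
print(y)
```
[[6, 9, 2], [7, 4, 86]]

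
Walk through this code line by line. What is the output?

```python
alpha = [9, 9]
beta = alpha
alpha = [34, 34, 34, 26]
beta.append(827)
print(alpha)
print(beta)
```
[34, 34, 34, 26]
[9, 9, 827]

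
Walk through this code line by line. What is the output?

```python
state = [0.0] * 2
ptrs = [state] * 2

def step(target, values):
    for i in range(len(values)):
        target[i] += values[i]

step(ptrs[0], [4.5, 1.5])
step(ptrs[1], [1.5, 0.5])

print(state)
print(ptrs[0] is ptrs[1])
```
[6.0, 2.0]
True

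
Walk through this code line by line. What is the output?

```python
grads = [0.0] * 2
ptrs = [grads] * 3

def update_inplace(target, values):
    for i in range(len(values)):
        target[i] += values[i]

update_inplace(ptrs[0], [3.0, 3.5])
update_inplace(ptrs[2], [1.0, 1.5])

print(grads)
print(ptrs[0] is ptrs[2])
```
[4.0, 5.0]
True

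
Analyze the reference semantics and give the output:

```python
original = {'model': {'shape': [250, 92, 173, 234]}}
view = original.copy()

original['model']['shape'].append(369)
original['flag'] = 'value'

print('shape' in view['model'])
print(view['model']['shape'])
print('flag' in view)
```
True
[250, 92, 173, 234, 369]
False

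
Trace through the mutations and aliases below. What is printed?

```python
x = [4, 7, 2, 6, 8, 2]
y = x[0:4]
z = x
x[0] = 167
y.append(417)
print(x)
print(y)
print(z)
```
[167, 7, 2, 6, 8, 2]
[4, 7, 2, 6, 417]
[167, 7, 2, 6, 8, 2]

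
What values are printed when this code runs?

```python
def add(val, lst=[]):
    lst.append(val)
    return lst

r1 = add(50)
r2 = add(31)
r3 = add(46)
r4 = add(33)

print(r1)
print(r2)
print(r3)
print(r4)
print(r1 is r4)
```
[50, 31, 46, 33]
[50, 31, 46, 33]
[50, 31, 46, 33]
[50, 31, 46, 33]
True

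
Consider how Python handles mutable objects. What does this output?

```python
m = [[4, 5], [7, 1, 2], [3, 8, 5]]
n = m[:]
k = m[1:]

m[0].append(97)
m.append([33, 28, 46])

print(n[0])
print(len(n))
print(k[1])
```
[4, 5, 97]
3
[3, 8, 5]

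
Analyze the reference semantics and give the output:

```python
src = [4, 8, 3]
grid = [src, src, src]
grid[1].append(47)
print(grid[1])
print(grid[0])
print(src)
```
[4, 8, 3, 47]
[4, 8, 3, 47]
[4, 8, 3, 47]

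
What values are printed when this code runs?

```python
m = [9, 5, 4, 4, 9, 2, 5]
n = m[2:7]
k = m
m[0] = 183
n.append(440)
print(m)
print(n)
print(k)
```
[183, 5, 4, 4, 9, 2, 5]
[4, 4, 9, 2, 5, 440]
[183, 5, 4, 4, 9, 2, 5]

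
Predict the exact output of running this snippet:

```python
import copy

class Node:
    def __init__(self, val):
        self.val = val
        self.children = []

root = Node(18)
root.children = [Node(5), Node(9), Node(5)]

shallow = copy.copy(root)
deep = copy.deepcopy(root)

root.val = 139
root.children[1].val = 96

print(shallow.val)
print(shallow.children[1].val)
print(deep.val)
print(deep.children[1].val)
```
18
96
18
9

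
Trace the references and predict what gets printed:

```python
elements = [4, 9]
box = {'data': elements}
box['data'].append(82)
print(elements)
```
[4, 9, 82]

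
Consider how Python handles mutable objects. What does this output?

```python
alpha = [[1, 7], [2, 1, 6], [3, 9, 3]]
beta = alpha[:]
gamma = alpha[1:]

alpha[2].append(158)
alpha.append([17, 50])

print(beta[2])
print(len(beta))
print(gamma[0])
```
[3, 9, 3, 158]
3
[2, 1, 6]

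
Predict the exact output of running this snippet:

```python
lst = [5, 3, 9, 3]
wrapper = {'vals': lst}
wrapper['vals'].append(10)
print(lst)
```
[5, 3, 9, 3, 10]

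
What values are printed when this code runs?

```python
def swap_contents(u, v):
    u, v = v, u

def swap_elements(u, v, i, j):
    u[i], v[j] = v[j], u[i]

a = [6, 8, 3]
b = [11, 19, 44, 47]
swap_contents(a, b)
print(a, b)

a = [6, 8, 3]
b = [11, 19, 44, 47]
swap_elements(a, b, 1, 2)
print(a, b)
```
[6, 8, 3] [11, 19, 44, 47]
[6, 44, 3] [11, 19, 8, 47]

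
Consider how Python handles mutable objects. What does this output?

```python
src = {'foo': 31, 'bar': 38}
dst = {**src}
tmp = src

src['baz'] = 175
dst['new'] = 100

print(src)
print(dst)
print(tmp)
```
{'foo': 31, 'bar': 38, 'baz': 175}
{'foo': 31, 'bar': 38, 'new': 100}
{'foo': 31, 'bar': 38, 'baz': 175}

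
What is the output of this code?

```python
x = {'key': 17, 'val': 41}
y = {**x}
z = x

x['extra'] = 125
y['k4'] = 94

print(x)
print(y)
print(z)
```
{'key': 17, 'val': 41, 'extra': 125}
{'key': 17, 'val': 41, 'k4': 94}
{'key': 17, 'val': 41, 'extra': 125}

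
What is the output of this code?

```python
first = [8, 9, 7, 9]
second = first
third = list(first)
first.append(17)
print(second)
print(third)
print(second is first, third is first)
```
[8, 9, 7, 9, 17]
[8, 9, 7, 9]
True False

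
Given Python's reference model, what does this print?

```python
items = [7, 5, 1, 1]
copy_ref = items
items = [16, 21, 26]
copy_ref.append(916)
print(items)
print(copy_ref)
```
[16, 21, 26]
[7, 5, 1, 1, 916]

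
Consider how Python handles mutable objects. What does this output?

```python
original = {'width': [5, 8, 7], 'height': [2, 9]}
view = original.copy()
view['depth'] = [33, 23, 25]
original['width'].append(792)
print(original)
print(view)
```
{'width': [5, 8, 7, 792], 'height': [2, 9]}
{'width': [5, 8, 7, 792], 'height': [2, 9], 'depth': [33, 23, 25]}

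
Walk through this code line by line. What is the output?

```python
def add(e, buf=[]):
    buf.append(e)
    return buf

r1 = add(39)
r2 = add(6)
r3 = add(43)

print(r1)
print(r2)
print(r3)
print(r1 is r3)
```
[39, 6, 43]
[39, 6, 43]
[39, 6, 43]
True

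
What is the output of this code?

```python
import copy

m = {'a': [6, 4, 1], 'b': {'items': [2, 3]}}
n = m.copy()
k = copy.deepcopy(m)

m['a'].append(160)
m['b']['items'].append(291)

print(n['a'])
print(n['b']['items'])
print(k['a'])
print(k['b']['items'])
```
[6, 4, 1, 160]
[2, 3, 291]
[6, 4, 1]
[2, 3]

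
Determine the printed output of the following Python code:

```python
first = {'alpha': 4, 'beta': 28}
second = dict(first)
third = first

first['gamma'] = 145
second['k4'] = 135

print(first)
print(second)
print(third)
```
{'alpha': 4, 'beta': 28, 'gamma': 145}
{'alpha': 4, 'beta': 28, 'k4': 135}
{'alpha': 4, 'beta': 28, 'gamma': 145}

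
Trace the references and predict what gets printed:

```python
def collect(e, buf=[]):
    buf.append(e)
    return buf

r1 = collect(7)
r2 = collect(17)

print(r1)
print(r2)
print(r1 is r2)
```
[7, 17]
[7, 17]
True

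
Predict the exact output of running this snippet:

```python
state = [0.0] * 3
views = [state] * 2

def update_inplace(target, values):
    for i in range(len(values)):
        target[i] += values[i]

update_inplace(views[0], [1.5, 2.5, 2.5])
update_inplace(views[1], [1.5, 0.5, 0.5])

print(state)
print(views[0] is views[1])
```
[3.0, 3.0, 3.0]
True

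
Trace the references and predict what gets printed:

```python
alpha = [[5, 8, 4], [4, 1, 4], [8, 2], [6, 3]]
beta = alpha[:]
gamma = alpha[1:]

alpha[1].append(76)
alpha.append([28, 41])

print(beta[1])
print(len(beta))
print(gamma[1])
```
[4, 1, 4, 76]
4
[8, 2]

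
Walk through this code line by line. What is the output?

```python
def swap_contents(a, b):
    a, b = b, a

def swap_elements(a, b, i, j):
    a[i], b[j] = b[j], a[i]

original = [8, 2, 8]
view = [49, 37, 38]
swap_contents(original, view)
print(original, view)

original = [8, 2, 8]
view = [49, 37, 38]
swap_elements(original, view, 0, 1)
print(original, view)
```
[8, 2, 8] [49, 37, 38]
[37, 2, 8] [49, 8, 38]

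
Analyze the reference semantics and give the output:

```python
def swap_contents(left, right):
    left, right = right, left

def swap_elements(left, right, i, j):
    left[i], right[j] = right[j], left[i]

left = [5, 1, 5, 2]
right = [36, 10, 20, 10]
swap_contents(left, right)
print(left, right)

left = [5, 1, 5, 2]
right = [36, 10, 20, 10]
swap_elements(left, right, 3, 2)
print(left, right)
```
[5, 1, 5, 2] [36, 10, 20, 10]
[5, 1, 5, 20] [36, 10, 2, 10]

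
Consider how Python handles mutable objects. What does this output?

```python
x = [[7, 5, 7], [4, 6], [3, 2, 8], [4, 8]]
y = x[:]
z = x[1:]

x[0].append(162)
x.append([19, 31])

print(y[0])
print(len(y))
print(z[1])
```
[7, 5, 7, 162]
4
[3, 2, 8]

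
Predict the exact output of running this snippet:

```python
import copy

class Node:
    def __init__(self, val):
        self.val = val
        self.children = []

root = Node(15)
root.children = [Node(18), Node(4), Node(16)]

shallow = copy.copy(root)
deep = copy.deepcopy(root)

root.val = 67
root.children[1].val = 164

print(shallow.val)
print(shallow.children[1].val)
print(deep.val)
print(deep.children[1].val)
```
15
164
15
4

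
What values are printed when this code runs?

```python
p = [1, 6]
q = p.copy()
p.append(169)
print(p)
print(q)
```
[1, 6, 169]
[1, 6]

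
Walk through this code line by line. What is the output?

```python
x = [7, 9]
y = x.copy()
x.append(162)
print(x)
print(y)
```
[7, 9, 162]
[7, 9]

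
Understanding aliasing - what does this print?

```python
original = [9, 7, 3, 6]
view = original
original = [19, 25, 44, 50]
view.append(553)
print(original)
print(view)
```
[19, 25, 44, 50]
[9, 7, 3, 6, 553]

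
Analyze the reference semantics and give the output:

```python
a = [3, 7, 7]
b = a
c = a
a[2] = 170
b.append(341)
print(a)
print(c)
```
[3, 7, 170, 341]
[3, 7, 170, 341]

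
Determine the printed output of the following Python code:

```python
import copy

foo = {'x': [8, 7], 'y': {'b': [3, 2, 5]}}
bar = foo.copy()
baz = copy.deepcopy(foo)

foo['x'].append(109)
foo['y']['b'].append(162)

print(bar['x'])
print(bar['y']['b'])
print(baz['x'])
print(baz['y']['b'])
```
[8, 7, 109]
[3, 2, 5, 162]
[8, 7]
[3, 2, 5]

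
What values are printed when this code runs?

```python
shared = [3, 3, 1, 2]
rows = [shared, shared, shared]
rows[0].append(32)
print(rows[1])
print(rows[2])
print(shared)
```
[3, 3, 1, 2, 32]
[3, 3, 1, 2, 32]
[3, 3, 1, 2, 32]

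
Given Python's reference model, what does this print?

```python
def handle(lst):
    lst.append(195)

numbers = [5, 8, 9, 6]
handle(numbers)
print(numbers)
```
[5, 8, 9, 6, 195]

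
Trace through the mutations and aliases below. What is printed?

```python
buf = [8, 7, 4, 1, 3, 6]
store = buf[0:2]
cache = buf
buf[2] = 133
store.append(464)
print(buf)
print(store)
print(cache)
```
[8, 7, 133, 1, 3, 6]
[8, 7, 464]
[8, 7, 133, 1, 3, 6]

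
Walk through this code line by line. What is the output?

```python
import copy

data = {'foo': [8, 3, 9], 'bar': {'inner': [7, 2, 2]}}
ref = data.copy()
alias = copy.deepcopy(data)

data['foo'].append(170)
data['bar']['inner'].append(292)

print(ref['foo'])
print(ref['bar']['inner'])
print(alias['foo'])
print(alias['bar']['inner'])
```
[8, 3, 9, 170]
[7, 2, 2, 292]
[8, 3, 9]
[7, 2, 2]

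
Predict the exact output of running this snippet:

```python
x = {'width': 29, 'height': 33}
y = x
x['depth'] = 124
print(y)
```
{'width': 29, 'height': 33, 'depth': 124}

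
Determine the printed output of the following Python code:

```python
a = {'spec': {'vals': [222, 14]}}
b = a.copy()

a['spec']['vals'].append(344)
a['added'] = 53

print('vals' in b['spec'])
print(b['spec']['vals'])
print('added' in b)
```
True
[222, 14, 344]
False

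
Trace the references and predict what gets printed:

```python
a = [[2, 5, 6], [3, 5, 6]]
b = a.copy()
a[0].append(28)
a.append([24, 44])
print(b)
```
[[2, 5, 6, 28], [3, 5, 6]]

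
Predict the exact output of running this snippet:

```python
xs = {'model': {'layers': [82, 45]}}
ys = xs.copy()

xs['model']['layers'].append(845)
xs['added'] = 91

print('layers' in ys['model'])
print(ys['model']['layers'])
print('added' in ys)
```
True
[82, 45, 845]
False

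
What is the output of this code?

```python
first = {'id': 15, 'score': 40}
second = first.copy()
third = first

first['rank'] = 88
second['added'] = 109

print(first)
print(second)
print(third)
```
{'id': 15, 'score': 40, 'rank': 88}
{'id': 15, 'score': 40, 'added': 109}
{'id': 15, 'score': 40, 'rank': 88}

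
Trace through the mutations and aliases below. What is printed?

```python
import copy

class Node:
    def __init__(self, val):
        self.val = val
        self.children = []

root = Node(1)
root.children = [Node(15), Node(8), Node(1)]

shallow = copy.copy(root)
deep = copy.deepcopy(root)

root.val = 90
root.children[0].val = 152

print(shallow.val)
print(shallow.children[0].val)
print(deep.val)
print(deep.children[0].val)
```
1
152
1
15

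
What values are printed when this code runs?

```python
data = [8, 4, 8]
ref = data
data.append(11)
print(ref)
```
[8, 4, 8, 11]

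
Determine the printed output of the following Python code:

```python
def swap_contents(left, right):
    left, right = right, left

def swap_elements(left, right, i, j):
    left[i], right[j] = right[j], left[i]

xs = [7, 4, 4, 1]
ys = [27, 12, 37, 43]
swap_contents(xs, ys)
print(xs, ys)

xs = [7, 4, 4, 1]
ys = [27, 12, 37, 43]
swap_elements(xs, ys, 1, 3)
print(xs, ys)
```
[7, 4, 4, 1] [27, 12, 37, 43]
[7, 43, 4, 1] [27, 12, 37, 4]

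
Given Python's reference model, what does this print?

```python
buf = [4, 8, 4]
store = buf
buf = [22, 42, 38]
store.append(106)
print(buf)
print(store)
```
[22, 42, 38]
[4, 8, 4, 106]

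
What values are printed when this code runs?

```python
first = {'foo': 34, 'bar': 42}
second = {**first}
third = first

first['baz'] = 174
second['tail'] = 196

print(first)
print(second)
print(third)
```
{'foo': 34, 'bar': 42, 'baz': 174}
{'foo': 34, 'bar': 42, 'tail': 196}
{'foo': 34, 'bar': 42, 'baz': 174}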